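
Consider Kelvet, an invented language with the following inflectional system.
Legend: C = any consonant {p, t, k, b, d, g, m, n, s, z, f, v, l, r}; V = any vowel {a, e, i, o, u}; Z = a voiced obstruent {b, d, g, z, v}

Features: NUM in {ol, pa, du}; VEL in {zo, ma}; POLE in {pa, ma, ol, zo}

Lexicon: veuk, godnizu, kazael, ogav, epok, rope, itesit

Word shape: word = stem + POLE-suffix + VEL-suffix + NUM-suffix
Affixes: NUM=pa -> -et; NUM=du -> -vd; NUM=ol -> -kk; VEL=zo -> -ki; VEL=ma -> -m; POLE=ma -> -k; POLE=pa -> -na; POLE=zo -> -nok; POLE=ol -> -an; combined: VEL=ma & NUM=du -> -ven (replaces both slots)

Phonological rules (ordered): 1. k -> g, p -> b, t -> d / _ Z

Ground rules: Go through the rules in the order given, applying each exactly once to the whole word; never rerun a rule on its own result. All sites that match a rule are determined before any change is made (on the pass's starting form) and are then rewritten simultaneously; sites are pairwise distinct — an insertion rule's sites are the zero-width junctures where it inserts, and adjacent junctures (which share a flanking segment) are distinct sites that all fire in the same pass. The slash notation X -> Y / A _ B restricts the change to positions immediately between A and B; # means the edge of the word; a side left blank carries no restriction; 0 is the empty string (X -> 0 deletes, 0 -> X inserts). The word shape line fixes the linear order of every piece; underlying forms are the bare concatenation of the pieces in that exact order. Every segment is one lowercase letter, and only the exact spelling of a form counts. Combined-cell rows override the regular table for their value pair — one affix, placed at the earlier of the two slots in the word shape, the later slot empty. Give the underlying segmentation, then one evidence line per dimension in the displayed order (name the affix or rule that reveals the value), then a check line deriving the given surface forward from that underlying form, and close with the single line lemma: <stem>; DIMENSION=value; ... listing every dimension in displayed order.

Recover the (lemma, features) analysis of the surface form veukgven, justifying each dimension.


underlying: veuk-k-ven
NUM=du - signalled by the combined affix row
VEL=ma - signalled by the combined affix row
POLE=ma - signalled by the affix -k
check: veukkven -> veukgven
lemma: veuk; NUM=du; VEL=ma; POLE=ma


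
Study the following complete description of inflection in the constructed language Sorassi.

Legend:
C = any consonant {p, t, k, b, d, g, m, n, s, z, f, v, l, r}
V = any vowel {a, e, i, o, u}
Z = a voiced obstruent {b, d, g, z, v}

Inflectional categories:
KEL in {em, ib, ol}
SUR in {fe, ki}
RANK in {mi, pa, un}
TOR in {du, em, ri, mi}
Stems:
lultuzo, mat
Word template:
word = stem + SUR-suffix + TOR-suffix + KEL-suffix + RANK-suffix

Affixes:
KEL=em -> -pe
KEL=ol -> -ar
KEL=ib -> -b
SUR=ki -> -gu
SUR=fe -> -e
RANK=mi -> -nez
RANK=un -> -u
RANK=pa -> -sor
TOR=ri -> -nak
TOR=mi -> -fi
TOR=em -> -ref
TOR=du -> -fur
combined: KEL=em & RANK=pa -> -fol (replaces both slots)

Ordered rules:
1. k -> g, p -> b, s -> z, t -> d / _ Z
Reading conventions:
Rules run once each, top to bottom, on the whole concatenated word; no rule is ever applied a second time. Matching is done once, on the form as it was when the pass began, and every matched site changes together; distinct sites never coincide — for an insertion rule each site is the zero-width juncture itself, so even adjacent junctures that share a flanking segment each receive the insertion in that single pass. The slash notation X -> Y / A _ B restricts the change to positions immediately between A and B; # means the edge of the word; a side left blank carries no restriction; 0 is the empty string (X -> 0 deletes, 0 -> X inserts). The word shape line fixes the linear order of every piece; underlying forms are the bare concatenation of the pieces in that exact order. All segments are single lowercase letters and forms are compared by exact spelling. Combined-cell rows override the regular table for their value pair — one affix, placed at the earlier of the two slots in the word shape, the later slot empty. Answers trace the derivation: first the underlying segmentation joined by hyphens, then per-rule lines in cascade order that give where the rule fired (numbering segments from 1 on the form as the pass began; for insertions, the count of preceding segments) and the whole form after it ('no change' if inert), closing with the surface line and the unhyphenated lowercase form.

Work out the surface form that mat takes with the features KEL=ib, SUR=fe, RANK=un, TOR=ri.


underlying: mat-e-nak-b-u
1. k -> g, p -> b, s -> z, t -> d / _ Z: fires at position(s) 7: matenagbu
surface: matenagbu


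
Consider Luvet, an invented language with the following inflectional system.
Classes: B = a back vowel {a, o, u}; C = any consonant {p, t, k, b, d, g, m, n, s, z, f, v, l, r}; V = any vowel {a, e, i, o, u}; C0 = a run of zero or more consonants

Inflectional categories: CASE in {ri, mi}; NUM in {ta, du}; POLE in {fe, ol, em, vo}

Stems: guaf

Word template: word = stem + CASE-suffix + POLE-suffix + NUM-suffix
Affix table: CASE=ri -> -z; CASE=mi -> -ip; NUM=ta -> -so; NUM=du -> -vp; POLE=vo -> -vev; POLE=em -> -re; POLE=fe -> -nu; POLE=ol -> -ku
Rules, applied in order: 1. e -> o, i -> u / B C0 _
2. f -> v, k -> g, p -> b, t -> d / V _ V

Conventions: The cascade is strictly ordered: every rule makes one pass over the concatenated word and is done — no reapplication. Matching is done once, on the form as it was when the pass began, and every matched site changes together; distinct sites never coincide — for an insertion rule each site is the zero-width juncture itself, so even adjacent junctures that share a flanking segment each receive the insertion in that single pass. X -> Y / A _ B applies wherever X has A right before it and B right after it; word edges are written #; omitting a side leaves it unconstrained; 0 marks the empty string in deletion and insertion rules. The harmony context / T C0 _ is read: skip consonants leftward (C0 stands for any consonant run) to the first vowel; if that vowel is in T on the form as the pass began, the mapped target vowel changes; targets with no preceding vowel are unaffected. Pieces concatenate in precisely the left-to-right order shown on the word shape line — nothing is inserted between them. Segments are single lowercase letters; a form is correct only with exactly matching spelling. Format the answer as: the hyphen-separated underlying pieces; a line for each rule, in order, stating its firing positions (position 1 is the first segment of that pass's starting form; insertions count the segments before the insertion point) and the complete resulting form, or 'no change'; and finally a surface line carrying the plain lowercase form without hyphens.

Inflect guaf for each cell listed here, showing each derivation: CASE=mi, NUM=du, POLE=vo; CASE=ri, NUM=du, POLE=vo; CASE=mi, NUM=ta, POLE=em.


cell CASE=mi, NUM=du, POLE=vo:
underlying: guaf-ip-vev-vp
1. e -> o, i -> u / B C0 _: fires at position(s) 5: guafupvevvp
2. f -> v, k -> g, p -> b, t -> d / V _ V: fires at position(s) 4: guavupvevvp
surface: guavupvevvp

cell CASE=ri, NUM=du, POLE=vo:
underlying: guaf-z-vev-vp
1. e -> o, i -> u / B C0 _: fires at position(s) 7: guafzvovvp
2. f -> v, k -> g, p -> b, t -> d / V _ V: no change
surface: guafzvovvp

cell CASE=mi, NUM=ta, POLE=em:
underlying: guaf-ip-re-so
1. e -> o, i -> u / B C0 _: fires at position(s) 5: guafupreso
2. f -> v, k -> g, p -> b, t -> d / V _ V: fires at position(s) 4: guavupreso
surface: guavupreso


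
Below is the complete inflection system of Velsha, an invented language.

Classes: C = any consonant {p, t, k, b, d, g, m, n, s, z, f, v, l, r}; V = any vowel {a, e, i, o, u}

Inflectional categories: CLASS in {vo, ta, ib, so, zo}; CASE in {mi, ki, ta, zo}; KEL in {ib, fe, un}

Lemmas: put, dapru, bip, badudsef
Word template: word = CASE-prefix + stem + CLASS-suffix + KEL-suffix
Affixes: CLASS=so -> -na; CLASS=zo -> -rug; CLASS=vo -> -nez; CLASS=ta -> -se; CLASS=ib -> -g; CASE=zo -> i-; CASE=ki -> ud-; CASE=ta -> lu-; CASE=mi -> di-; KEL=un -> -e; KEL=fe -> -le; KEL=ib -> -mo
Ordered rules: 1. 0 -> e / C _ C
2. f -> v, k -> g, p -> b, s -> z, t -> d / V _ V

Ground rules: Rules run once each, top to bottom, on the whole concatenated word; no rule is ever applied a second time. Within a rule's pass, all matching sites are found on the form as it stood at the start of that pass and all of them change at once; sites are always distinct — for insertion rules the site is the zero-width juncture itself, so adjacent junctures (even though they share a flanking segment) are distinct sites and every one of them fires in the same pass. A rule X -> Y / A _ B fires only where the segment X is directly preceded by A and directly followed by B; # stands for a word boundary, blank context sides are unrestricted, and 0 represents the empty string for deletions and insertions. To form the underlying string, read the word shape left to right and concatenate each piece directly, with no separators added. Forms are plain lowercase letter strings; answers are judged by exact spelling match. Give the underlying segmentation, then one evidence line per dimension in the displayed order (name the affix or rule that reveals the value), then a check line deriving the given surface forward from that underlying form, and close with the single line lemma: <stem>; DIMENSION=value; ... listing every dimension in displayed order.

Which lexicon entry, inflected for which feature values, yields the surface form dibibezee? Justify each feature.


underlying: di-bip-se-e
CLASS=ta - signalled by the affix -se
CASE=mi - signalled by the affix di-
KEL=un - signalled by the affix -e
check: dibipsee -> dibipesee -> dibibezee
lemma: bip; CLASS=ta; CASE=mi; KEL=un


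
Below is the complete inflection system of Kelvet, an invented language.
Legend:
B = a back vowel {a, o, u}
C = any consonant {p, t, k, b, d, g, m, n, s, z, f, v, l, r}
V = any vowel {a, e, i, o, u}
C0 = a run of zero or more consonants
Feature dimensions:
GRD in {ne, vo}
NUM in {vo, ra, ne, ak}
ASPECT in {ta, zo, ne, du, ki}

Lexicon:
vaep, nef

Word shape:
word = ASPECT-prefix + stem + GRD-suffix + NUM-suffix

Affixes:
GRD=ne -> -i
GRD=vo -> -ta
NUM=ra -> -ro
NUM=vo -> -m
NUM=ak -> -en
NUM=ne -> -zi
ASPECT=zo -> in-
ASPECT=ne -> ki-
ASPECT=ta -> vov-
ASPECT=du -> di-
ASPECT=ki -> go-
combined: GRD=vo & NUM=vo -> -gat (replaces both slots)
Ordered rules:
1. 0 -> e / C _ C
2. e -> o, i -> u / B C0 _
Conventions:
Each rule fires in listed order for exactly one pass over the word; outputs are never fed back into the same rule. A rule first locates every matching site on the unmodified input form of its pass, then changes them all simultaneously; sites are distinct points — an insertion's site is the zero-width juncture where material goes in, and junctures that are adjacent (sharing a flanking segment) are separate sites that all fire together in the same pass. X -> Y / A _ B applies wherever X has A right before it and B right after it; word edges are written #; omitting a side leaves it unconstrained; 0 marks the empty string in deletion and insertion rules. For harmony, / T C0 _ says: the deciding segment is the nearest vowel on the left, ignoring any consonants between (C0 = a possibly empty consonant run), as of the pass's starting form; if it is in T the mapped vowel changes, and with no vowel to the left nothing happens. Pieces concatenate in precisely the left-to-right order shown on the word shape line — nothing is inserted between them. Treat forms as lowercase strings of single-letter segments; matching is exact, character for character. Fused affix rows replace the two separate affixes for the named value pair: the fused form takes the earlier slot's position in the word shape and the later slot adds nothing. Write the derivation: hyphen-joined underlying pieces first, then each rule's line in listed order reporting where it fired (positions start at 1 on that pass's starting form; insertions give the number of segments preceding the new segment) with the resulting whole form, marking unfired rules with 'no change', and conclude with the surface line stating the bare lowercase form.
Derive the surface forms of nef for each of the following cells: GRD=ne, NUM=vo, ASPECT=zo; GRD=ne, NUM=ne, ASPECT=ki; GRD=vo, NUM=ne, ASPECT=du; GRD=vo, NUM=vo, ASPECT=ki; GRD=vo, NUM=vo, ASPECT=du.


cell GRD=ne, NUM=vo, ASPECT=zo:
underlying: in-nef-i-m
1. 0 -> e / C _ C: inserts after position(s) 2: inenefim
2. e -> o, i -> u / B C0 _: no change
surface: inenefim

cell GRD=ne, NUM=ne, ASPECT=ki:
underlying: go-nef-i-zi
1. 0 -> e / C _ C: no change
2. e -> o, i -> u / B C0 _: fires at position(s) 4: gonofizi
surface: gonofizi

cell GRD=vo, NUM=ne, ASPECT=du:
underlying: di-nef-ta-zi
1. 0 -> e / C _ C: inserts after position(s) 5: dinefetazi
2. e -> o, i -> u / B C0 _: fires at position(s) 10: dinefetazu
surface: dinefetazu

cell GRD=vo, NUM=vo, ASPECT=ki:
underlying: go-nef-gat
1. 0 -> e / C _ C: inserts after position(s) 5: gonefegat
2. e -> o, i -> u / B C0 _: fires at position(s) 4: gonofegat
surface: gonofegat

cell GRD=vo, NUM=vo, ASPECT=du:
underlying: di-nef-gat
1. 0 -> e / C _ C: inserts after position(s) 5: dinefegat
2. e -> o, i -> u / B C0 _: no change
surface: dinefegat


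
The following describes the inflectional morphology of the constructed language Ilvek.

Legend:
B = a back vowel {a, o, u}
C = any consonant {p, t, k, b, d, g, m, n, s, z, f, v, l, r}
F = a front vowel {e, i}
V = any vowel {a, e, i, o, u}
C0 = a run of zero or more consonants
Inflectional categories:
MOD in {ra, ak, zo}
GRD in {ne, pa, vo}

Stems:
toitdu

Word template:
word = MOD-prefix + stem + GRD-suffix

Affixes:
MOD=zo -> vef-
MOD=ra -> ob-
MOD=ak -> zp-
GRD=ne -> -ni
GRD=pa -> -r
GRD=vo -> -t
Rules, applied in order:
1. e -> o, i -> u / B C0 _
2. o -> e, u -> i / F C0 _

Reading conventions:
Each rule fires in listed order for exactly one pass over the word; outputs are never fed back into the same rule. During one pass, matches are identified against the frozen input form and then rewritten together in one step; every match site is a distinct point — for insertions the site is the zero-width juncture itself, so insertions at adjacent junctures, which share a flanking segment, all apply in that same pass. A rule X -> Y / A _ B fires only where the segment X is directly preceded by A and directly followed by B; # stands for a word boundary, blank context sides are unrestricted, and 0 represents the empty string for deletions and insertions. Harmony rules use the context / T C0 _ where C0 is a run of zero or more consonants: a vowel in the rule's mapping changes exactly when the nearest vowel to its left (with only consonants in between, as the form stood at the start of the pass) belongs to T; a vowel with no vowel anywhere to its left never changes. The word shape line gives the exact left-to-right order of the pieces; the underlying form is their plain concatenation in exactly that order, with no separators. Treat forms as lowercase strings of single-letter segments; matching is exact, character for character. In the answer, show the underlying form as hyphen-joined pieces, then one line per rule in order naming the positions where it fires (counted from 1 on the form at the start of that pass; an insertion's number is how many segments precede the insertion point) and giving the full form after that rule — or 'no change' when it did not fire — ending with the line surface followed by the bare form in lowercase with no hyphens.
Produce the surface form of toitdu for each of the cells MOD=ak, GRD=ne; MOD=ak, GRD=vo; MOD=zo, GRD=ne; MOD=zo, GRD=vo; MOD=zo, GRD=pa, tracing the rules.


cell MOD=ak, GRD=ne:
underlying: zp-toitdu-ni
1. e -> o, i -> u / B C0 _: fires at position(s) 5, 10: zptoutdunu
2. o -> e, u -> i / F C0 _: no change
surface: zptoutdunu

cell MOD=ak, GRD=vo:
underlying: zp-toitdu-t
1. e -> o, i -> u / B C0 _: fires at position(s) 5: zptoutdut
2. o -> e, u -> i / F C0 _: no change
surface: zptoutdut

cell MOD=zo, GRD=ne:
underlying: vef-toitdu-ni
1. e -> o, i -> u / B C0 _: fires at position(s) 6, 11: veftoutdunu
2. o -> e, u -> i / F C0 _: fires at position(s) 5: vefteutdunu
surface: vefteutdunu

cell MOD=zo, GRD=vo:
underlying: vef-toitdu-t
1. e -> o, i -> u / B C0 _: fires at position(s) 6: veftoutdut
2. o -> e, u -> i / F C0 _: fires at position(s) 5: vefteutdut
surface: vefteutdut

cell MOD=zo, GRD=pa:
underlying: vef-toitdu-r
1. e -> o, i -> u / B C0 _: fires at position(s) 6: veftoutdur
2. o -> e, u -> i / F C0 _: fires at position(s) 5: vefteutdur
surface: vefteutdur


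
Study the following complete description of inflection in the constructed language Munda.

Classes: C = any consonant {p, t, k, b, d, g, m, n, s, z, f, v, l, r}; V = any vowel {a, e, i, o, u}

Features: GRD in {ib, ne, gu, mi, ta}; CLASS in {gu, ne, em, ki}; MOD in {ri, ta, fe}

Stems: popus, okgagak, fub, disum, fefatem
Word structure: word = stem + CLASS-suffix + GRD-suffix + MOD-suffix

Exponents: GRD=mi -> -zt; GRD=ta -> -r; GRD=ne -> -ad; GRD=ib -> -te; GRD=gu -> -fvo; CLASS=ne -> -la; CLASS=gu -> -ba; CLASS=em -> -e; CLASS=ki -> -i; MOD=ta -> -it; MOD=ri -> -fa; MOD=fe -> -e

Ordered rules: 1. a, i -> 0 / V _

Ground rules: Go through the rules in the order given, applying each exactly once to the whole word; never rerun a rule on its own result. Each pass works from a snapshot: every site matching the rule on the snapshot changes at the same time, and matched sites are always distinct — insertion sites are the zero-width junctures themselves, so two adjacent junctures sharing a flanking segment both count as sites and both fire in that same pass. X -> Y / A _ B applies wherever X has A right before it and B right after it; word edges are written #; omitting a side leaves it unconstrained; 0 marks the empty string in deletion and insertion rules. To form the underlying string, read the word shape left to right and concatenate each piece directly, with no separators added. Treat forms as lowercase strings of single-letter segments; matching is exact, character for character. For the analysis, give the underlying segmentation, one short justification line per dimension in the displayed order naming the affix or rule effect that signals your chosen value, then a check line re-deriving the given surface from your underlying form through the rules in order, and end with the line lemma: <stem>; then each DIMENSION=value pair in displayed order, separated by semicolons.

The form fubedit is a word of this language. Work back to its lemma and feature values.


underlying: fub-e-ad-it
GRD=ne - signalled by the affix -ad
CLASS=em - signalled by the affix -e
MOD=ta - signalled by the affix -it
check: fubeadit -> fubedit
lemma: fub; GRD=ne; CLASS=em; MOD=ta


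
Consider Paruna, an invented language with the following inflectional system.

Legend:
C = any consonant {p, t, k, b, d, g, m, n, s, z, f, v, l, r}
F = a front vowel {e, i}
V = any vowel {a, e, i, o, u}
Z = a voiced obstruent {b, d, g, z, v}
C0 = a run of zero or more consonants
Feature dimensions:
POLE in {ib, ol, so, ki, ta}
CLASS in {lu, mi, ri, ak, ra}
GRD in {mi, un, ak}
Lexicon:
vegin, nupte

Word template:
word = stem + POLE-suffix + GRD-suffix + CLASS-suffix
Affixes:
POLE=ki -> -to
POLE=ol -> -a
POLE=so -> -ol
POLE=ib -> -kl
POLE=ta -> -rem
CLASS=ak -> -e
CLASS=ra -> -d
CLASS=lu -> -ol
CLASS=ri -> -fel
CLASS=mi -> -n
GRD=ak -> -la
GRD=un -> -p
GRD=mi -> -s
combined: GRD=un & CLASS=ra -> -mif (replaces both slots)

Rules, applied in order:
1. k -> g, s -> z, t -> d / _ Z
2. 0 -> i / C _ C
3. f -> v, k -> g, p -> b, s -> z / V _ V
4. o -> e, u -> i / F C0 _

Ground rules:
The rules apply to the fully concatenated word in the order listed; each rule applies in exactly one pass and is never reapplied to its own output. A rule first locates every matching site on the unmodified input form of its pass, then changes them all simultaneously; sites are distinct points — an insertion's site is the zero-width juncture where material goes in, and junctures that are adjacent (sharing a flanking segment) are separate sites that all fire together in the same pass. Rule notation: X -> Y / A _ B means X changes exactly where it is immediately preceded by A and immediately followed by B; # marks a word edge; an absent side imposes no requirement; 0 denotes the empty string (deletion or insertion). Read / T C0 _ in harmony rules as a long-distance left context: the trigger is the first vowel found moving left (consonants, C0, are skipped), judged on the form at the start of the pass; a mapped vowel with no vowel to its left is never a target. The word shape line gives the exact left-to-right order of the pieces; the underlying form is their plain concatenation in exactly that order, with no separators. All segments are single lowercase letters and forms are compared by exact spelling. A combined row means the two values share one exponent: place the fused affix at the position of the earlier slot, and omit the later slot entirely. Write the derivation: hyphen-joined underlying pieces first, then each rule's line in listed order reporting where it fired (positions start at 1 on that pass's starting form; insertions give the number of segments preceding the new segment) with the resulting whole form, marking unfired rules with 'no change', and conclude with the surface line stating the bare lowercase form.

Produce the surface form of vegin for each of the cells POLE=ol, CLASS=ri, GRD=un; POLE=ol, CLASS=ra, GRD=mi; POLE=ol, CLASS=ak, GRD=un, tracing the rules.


cell POLE=ol, CLASS=ri, GRD=un:
underlying: vegin-a-p-fel
1. k -> g, s -> z, t -> d / _ Z: no change
2. 0 -> i / C _ C: inserts after position(s) 7: veginapifel
3. f -> v, k -> g, p -> b, s -> z / V _ V: fires at position(s) 7, 9: veginabivel
4. o -> e, u -> i / F C0 _: no change
surface: veginabivel

cell POLE=ol, CLASS=ra, GRD=mi:
underlying: vegin-a-s-d
1. k -> g, s -> z, t -> d / _ Z: fires at position(s) 7: veginazd
2. 0 -> i / C _ C: inserts after position(s) 7: veginazid
3. f -> v, k -> g, p -> b, s -> z / V _ V: no change
4. o -> e, u -> i / F C0 _: no change
surface: veginazid

cell POLE=ol, CLASS=ak, GRD=un:
underlying: vegin-a-p-e
1. k -> g, s -> z, t -> d / _ Z: no change
2. 0 -> i / C _ C: no change
3. f -> v, k -> g, p -> b, s -> z / V _ V: fires at position(s) 7: veginabe
4. o -> e, u -> i / F C0 _: no change
surface: veginabe


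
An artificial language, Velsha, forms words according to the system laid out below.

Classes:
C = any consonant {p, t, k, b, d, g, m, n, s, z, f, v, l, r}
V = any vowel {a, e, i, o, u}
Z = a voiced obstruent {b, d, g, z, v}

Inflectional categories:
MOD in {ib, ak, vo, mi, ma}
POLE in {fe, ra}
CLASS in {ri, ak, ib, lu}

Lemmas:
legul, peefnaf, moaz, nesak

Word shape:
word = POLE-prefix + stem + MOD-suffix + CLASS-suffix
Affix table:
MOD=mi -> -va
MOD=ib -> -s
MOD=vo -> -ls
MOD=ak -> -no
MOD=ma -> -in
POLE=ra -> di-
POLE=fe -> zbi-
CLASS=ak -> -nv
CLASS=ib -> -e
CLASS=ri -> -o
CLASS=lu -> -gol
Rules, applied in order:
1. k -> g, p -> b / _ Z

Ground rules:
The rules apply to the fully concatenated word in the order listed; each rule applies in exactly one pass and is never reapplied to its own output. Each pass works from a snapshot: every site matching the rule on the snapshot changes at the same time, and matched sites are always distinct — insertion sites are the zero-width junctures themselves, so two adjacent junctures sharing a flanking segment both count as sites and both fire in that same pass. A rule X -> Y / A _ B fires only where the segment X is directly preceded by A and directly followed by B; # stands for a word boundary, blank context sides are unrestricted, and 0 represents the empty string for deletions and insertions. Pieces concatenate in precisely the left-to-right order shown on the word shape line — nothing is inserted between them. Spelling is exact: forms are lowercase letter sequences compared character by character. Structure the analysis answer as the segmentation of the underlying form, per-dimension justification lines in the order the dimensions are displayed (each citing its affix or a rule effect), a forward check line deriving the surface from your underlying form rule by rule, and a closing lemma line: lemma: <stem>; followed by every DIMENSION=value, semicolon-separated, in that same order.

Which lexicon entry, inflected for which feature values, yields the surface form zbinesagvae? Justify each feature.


underlying: zbi-nesak-va-e
MOD=mi - signalled by the affix -va
POLE=fe - signalled by the affix zbi-
CLASS=ib - signalled by the affix -e
check: zbinesakvae -> zbinesagvae
lemma: nesak; MOD=mi; POLE=fe; CLASS=ib


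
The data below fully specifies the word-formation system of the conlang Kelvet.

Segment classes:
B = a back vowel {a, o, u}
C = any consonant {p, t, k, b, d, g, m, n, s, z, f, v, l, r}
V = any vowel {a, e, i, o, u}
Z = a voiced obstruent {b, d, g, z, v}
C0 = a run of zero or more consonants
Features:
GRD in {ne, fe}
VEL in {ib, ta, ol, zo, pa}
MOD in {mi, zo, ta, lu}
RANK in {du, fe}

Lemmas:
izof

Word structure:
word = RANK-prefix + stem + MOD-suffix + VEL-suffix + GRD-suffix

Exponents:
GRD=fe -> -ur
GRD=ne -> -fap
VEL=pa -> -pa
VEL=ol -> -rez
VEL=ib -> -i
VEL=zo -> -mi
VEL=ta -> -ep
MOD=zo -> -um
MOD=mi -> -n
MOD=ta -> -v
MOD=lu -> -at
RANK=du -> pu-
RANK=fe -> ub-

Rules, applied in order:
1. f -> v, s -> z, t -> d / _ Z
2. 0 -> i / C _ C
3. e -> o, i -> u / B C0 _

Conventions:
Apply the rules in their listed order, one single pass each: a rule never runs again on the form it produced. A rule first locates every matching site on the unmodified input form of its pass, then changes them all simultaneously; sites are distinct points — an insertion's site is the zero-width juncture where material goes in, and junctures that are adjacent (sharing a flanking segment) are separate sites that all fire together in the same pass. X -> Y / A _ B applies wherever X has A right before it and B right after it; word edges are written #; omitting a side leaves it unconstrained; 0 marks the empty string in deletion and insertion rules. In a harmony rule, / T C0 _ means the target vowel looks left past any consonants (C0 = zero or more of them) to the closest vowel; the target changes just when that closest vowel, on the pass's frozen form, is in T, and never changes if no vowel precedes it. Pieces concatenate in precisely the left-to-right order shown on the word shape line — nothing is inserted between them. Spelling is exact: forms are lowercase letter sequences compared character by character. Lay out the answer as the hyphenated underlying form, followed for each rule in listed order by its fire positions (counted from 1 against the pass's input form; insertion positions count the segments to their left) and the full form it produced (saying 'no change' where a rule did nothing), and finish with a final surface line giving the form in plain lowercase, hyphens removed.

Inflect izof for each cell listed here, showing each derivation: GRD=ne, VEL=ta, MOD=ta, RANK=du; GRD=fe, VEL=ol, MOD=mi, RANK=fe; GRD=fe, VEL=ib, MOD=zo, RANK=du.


cell GRD=ne, VEL=ta, MOD=ta, RANK=du:
underlying: pu-izof-v-ep-fap
1. f -> v, s -> z, t -> d / _ Z: fires at position(s) 6: puizovvepfap
2. 0 -> i / C _ C: inserts after position(s) 6, 9: puizovivepifap
3. e -> o, i -> u / B C0 _: fires at position(s) 3, 7: puuzovuvepifap
surface: puuzovuvepifap

cell GRD=fe, VEL=ol, MOD=mi, RANK=fe:
underlying: ub-izof-n-rez-ur
1. f -> v, s -> z, t -> d / _ Z: no change
2. 0 -> i / C _ C: inserts after position(s) 6, 7: ubizofinirezur
3. e -> o, i -> u / B C0 _: fires at position(s) 3, 7: ubuzofunirezur
surface: ubuzofunirezur

cell GRD=fe, VEL=ib, MOD=zo, RANK=du:
underlying: pu-izof-um-i-ur
1. f -> v, s -> z, t -> d / _ Z: no change
2. 0 -> i / C _ C: no change
3. e -> o, i -> u / B C0 _: fires at position(s) 3, 9: puuzofumuur
surface: puuzofumuur


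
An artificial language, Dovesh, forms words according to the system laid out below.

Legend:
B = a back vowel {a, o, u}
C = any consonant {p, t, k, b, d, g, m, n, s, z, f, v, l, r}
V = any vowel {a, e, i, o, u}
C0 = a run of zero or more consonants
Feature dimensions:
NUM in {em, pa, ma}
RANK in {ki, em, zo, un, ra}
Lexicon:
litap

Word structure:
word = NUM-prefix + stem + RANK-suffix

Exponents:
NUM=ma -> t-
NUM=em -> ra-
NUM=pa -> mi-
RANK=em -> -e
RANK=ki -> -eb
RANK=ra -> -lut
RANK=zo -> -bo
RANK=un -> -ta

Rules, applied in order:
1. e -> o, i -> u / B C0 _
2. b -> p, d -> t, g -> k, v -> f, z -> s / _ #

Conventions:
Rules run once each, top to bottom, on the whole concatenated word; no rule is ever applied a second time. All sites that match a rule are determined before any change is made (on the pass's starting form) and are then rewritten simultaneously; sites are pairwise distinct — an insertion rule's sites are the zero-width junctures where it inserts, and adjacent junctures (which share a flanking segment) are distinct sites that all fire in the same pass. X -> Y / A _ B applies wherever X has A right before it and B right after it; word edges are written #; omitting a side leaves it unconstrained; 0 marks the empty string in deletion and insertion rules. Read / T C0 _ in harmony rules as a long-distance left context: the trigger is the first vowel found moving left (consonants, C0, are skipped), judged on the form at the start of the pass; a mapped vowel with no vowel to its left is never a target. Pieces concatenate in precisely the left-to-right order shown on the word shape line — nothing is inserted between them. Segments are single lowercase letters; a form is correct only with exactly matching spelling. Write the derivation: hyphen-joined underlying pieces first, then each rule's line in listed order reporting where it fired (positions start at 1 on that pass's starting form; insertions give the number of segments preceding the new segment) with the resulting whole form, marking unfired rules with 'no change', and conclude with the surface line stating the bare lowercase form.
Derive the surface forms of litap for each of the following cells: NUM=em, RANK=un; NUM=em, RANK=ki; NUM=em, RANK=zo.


cell NUM=em, RANK=un:
underlying: ra-litap-ta
1. e -> o, i -> u / B C0 _: fires at position(s) 4: ralutapta
2. b -> p, d -> t, g -> k, v -> f, z -> s / _ #: no change
surface: ralutapta

cell NUM=em, RANK=ki:
underlying: ra-litap-eb
1. e -> o, i -> u / B C0 _: fires at position(s) 4, 8: ralutapob
2. b -> p, d -> t, g -> k, v -> f, z -> s / _ #: fires at position(s) 9: ralutapop
surface: ralutapop

cell NUM=em, RANK=zo:
underlying: ra-litap-bo
1. e -> o, i -> u / B C0 _: fires at position(s) 4: ralutapbo
2. b -> p, d -> t, g -> k, v -> f, z -> s / _ #: no change
surface: ralutapbo


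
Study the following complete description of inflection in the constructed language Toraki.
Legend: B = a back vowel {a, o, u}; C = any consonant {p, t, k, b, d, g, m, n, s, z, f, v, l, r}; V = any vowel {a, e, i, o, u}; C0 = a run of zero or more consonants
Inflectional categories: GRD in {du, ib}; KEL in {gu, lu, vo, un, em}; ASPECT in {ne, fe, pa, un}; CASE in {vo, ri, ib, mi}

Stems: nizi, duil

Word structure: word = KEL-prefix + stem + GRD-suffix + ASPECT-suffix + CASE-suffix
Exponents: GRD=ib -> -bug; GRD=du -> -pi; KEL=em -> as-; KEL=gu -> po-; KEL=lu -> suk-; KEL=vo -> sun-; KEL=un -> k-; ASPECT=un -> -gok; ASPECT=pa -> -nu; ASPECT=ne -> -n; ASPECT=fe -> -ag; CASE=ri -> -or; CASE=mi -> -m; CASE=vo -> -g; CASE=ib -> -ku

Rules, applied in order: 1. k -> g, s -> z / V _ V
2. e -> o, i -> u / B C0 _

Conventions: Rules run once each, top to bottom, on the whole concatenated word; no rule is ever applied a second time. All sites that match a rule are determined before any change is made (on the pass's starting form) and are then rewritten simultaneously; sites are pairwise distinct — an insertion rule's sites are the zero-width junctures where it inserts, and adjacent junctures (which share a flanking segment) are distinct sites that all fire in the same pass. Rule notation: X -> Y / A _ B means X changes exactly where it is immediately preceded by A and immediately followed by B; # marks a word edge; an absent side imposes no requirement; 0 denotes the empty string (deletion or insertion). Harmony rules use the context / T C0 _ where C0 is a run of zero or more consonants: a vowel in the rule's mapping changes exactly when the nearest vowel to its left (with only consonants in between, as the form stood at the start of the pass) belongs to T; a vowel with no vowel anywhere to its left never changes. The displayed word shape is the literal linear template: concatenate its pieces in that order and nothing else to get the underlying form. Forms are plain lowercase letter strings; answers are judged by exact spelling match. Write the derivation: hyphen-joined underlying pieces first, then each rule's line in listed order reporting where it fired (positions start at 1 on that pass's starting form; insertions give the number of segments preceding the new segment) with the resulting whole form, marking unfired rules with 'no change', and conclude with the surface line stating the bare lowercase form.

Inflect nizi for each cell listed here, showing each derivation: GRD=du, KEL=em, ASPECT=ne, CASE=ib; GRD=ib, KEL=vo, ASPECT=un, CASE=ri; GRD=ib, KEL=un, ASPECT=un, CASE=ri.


cell GRD=du, KEL=em, ASPECT=ne, CASE=ib:
underlying: as-nizi-pi-n-ku
1. k -> g, s -> z / V _ V: no change
2. e -> o, i -> u / B C0 _: fires at position(s) 4: asnuzipinku
surface: asnuzipinku

cell GRD=ib, KEL=vo, ASPECT=un, CASE=ri:
underlying: sun-nizi-bug-gok-or
1. k -> g, s -> z / V _ V: fires at position(s) 13: sunnizibuggogor
2. e -> o, i -> u / B C0 _: fires at position(s) 5: sunnuzibuggogor
surface: sunnuzibuggogor

cell GRD=ib, KEL=un, ASPECT=un, CASE=ri:
underlying: k-nizi-bug-gok-or
1. k -> g, s -> z / V _ V: fires at position(s) 11: knizibuggogor
2. e -> o, i -> u / B C0 _: no change
surface: knizibuggogor


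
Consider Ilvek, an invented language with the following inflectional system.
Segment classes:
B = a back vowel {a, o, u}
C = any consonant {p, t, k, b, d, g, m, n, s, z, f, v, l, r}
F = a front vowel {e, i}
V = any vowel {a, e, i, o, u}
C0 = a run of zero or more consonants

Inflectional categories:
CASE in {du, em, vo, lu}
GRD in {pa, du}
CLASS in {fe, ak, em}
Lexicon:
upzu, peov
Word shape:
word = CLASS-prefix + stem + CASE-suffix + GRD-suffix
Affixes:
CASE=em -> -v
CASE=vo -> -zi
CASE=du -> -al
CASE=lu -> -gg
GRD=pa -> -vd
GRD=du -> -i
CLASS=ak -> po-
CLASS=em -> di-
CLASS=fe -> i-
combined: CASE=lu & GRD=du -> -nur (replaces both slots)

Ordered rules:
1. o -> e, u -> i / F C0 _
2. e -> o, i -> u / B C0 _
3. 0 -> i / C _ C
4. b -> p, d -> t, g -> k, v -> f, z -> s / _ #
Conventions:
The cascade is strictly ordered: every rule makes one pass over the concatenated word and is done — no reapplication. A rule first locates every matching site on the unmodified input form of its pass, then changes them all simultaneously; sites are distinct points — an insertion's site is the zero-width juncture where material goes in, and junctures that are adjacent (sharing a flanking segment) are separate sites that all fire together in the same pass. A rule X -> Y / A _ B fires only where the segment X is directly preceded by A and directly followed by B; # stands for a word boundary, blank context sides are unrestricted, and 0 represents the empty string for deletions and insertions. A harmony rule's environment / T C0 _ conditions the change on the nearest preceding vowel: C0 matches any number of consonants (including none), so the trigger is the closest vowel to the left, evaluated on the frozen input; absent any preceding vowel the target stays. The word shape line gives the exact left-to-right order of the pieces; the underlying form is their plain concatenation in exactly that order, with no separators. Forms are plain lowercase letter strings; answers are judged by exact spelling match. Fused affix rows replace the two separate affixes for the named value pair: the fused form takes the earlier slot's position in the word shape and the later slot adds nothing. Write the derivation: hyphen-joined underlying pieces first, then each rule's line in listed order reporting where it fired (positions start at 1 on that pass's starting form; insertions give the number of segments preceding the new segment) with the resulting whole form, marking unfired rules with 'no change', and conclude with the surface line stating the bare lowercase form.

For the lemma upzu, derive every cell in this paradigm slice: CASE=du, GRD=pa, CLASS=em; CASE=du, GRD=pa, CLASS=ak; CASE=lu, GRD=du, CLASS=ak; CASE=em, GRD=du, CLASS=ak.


cell CASE=du, GRD=pa, CLASS=em:
underlying: di-upzu-al-vd
1. o -> e, u -> i / F C0 _: fires at position(s) 3: diipzualvd
2. e -> o, i -> u / B C0 _: no change
3. 0 -> i / C _ C: inserts after position(s) 4, 8, 9: diipizualivid
4. b -> p, d -> t, g -> k, v -> f, z -> s / _ #: fires at position(s) 13: diipizualivit
surface: diipizualivit

cell CASE=du, GRD=pa, CLASS=ak:
underlying: po-upzu-al-vd
1. o -> e, u -> i / F C0 _: no change
2. e -> o, i -> u / B C0 _: no change
3. 0 -> i / C _ C: inserts after position(s) 4, 8, 9: poupizualivid
4. b -> p, d -> t, g -> k, v -> f, z -> s / _ #: fires at position(s) 13: poupizualivit
surface: poupizualivit

cell CASE=lu, GRD=du, CLASS=ak:
underlying: po-upzu-nur
1. o -> e, u -> i / F C0 _: no change
2. e -> o, i -> u / B C0 _: no change
3. 0 -> i / C _ C: inserts after position(s) 4: poupizunur
4. b -> p, d -> t, g -> k, v -> f, z -> s / _ #: no change
surface: poupizunur

cell CASE=em, GRD=du, CLASS=ak:
underlying: po-upzu-v-i
1. o -> e, u -> i / F C0 _: no change
2. e -> o, i -> u / B C0 _: fires at position(s) 8: poupzuvu
3. 0 -> i / C _ C: inserts after position(s) 4: poupizuvu
4. b -> p, d -> t, g -> k, v -> f, z -> s / _ #: no change
surface: poupizuvu


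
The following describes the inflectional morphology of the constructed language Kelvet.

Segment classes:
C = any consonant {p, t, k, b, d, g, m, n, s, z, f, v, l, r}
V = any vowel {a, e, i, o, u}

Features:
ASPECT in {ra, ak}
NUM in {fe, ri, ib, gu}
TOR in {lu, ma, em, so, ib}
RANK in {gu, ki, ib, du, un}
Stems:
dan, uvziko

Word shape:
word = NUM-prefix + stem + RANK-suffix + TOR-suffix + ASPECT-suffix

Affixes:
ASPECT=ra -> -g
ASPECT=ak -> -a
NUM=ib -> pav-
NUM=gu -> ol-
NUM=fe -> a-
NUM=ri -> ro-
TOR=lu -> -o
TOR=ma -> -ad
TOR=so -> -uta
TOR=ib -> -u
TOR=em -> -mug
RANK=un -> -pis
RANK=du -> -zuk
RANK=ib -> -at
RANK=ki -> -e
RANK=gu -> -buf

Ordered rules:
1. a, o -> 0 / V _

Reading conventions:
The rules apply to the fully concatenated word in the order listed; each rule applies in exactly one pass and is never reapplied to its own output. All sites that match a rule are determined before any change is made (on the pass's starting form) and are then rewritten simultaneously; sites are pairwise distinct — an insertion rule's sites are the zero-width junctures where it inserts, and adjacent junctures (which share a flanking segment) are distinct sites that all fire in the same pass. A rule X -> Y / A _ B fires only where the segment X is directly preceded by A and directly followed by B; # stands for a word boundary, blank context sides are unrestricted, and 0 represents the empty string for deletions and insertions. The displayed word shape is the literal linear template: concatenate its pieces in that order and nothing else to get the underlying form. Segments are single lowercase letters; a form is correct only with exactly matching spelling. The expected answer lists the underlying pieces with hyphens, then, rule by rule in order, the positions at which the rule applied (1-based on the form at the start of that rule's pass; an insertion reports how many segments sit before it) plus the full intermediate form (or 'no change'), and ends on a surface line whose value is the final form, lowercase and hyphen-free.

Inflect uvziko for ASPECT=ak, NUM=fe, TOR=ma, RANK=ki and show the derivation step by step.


underlying: a-uvziko-e-ad-a
1. a, o -> 0 / V _: fires at position(s) 9: auvzikoeda
surface: auvzikoeda


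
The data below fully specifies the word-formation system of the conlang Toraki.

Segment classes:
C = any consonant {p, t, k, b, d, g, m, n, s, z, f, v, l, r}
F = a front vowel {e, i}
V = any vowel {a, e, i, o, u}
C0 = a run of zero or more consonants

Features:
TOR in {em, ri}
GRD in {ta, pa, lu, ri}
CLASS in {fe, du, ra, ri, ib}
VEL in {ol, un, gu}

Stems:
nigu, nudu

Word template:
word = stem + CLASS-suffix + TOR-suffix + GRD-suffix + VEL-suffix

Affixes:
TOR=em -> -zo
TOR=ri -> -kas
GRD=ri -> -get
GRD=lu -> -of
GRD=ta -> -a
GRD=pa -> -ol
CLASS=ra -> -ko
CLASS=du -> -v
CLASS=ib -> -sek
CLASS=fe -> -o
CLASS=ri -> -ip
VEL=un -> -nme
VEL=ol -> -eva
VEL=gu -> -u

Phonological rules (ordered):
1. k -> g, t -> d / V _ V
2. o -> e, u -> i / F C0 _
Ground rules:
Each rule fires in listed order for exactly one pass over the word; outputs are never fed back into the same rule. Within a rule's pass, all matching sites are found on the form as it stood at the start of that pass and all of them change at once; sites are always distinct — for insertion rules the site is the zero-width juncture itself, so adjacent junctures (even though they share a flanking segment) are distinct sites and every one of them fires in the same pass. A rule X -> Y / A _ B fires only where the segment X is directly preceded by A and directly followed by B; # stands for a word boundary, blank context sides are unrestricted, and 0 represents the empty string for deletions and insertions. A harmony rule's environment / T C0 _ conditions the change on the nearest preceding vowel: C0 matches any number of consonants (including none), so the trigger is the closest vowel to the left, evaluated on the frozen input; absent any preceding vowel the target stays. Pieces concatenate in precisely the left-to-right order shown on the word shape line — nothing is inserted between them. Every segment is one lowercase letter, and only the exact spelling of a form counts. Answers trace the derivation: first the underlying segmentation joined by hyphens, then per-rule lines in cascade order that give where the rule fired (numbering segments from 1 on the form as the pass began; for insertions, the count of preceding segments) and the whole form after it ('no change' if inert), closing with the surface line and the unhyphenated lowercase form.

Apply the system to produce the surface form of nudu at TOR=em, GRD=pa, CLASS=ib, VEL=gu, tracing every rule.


underlying: nudu-sek-zo-ol-u
1. k -> g, t -> d / V _ V: no change
2. o -> e, u -> i / F C0 _: fires at position(s) 9: nudusekzeolu
surface: nudusekzeolu
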